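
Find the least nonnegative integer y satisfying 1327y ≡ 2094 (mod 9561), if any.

9015

gcd(9561, 1327) = 1  (9561 = 7*1327 + 272, 1327 = 4*272 + 239, 272 = 1*239 + 33, 239 = 7*33 + 8, 33 = 4*8 + 1, 8 = 8*1).
1 divides 2094, so solutions exist.
Back-substituting, 1327*(-1160) + 9561*(161) = 1.
So 1327*(-1160) ≡ 1 (mod 9561); multiply by 2094: y ≡ -2429040 (mod 9561).
Smallest nonnegative: y = -2429040 mod 9561 = 9015.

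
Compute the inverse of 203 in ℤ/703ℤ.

516

gcd(703, 203) = 1.
By Bézout, 203·(-187) + 703·(54) = 1.
So 203·-187 ≡ 1 (mod 703), and -187 mod 703 = 516.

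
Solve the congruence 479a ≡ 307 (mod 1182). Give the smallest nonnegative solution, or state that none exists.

1079

gcd(1182, 479) = 1  (1182 = 2×479 + 224, 479 = 2×224 + 31, 224 = 7×31 + 7, 31 = 4×7 + 3, 7 = 2×3 + 1, 3 = 3×1).
1 divides 307, so solutions exist.
Back-substituting, 479×(-343) + 1182×(139) = 1.
So 479×(-343) ≡ 1 (mod 1182); multiply by 307: a ≡ -105301 (mod 1182).
Smallest nonnegative: a = -105301 mod 1182 = 1079.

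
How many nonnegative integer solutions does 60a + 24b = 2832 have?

24

gcd(60, 24) = 12  (60 = 2·24 + 12, 24 = 2·12).
Back-substituting, 60·(1) + 24·(-2) = 12.
Scale by 236: one solution is (236, -472). Reduce a mod 2: (0, 118).
General: a = 0 + 2t, b = 118 - 5t.
a ≥ 0 ⇒ t ≥ 0; b ≥ 0 ⇒ t ≤ 23. So t ∈ [0, 23]: 24 solutions.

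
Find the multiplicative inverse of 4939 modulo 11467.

gcd(11467, 4939):
  11467 = 2×4939 + 1589
  4939 = 3×1589 + 172
  1589 = 9×172 + 41
  172 = 4×41 + 8
  41 = 5×8 + 1
  8 = 8×1
so gcd(11467, 4939) = 1.
Back-substitute for Bézout coefficients:
  1 = 41 - 5×8
  ... = 4939×(-1400) + 11467×(603)
So 4939×-1400 ≡ 1 (mod 11467), and -1400 mod 11467 = 10067.

10067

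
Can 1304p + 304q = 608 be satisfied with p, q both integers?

gcd(1304, 304) = 8.
8 divides 608, so integer solutions exist.

yes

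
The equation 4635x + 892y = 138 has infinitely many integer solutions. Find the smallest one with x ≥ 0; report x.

694

gcd(4635, 892) = 1  (4635 = 5·892 + 175, 892 = 5·175 + 17, 175 = 10·17 + 5, 17 = 3·5 + 2, 5 = 2·2 + 1, 2 = 2·1).
1 divides 138, so solutions exist.
Back-substituting, 4635·(367) + 892·(-1907) = 1.
Scale by 138/1 = 138: (x₀, y₀) = (50646, -263166).
General solution: x = 50646 + 892t, y = -263166 - 4635t for integer t.
x ≥ 0: smallest is 50646 mod 892 = 694 (at t = -56), with y = -3606.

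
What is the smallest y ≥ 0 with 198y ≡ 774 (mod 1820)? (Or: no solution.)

583

gcd(1820, 198) = 2  (1820 = 9·198 + 38, 198 = 5·38 + 8, 38 = 4·8 + 6, 8 = 1·6 + 2, 6 = 3·2).
2 divides 774, so solutions exist.
Back-substituting, 198·(239) + 1820·(-26) = 2.
So 198·(239) ≡ 2 (mod 1820); multiply by 387: y ≡ 92493 (mod 910).
Smallest nonnegative: y = 92493 mod 910 = 583.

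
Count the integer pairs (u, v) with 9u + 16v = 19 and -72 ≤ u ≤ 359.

gcd(16, 9):
  16 = 1*9 + 7
  9 = 1*7 + 2
  7 = 3*2 + 1
  2 = 2*1
so gcd(16, 9) = 1.
Back-substitute for Bézout coefficients:
  1 = 7 - 3*2
  ... = 9*(-7) + 16*(4)
Scale by 19: particular solution (-133, 76); reduce u mod 16: (11, -5).
General solution: u = 11 + 16t, v = -5 - 9t for integer t.
-72 ≤ 11 + 16t ≤ 359 gives t ∈ [-5, 21], which is 27 values.

27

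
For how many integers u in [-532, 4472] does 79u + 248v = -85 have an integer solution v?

20

gcd(248, 79) = 1.
By Bézout, 79*(-113) + 248*(36) = 1.
Particular solution: (181, -58).
General solution: u = 181 + 248t, v = -58 - 79t for integer t.
-532 ≤ 181 + 248t ≤ 4472 gives t ∈ [-2, 17], which is 20 values.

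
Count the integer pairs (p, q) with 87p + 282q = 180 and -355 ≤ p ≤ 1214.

gcd(282, 87) = 3  (282 = 3·87 + 21, 87 = 4·21 + 3, 21 = 7·3).
Back-substituting, 87·(13) + 282·(-4) = 3.
Scale by 60: particular solution (780, -240); reduce p mod 94: (28, -8).
General solution: p = 28 + 94t, q = -8 - 29t for integer t.
-355 ≤ 28 + 94t ≤ 1214 gives t ∈ [-4, 12], which is 17 values.

17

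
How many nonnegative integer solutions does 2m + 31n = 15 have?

0

gcd(31, 2) = 1.
By Bézout, 2*(-15) + 31*(1) = 1.
One solution: (23, -1).
General: m = 23 + 31t, n = -1 - 2t.
m ≥ 0 ⇒ t ≥ 0; n ≥ 0 ⇒ t ≤ -1. So t ∈ [0, -1]: 0 solutions.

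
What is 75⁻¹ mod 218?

gcd(218, 75) = 1.
By Bézout, 75×(-93) + 218×(32) = 1.
So 75×-93 ≡ 1 (mod 218), and -93 mod 218 = 125.

125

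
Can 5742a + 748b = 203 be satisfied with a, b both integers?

no

gcd(5742, 748) = 22  (5742 = 7*748 + 506, 748 = 1*506 + 242, 506 = 2*242 + 22, 242 = 11*22).
22 does not divide 203 (remainder 5), so no integer solutions.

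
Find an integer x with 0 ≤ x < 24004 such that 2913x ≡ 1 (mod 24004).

16357

gcd(24004, 2913):
  24004 = 8*2913 + 700
  2913 = 4*700 + 113
  700 = 6*113 + 22
  113 = 5*22 + 3
  22 = 7*3 + 1
  3 = 3*1
so gcd(24004, 2913) = 1.
Back-substitute for Bézout coefficients:
  1 = 22 - 7*3
  ... = 2913*(-7647) + 24004*(928)
So 2913*-7647 ≡ 1 (mod 24004), and -7647 mod 24004 = 16357.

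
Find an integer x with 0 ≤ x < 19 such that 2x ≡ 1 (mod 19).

gcd(19, 2):
  19 = 9×2 + 1
  2 = 2×1
so gcd(19, 2) = 1.
Back-substitute for Bézout coefficients:
  1 = 19 - 9×2
  ... = 2×(-9) + 19×(1)
So 2×-9 ≡ 1 (mod 19), and -9 mod 19 = 10.

10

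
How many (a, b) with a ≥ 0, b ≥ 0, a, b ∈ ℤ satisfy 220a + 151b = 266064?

gcd(220, 151) = 1.
By Bézout, 220×(-35) + 151×(51) = 1.
One solution: (81, 1644).
General: a = 81 + 151t, b = 1644 - 220t.
a ≥ 0 ⇒ t ≥ 0; b ≥ 0 ⇒ t ≤ 7. So t ∈ [0, 7]: 8 solutions.

8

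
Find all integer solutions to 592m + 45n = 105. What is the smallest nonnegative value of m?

15

gcd(592, 45):
  592 = 13×45 + 7
  45 = 6×7 + 3
  7 = 2×3 + 1
  3 = 3×1
so gcd(592, 45) = 1.
1 divides 105, so solutions exist.
Back-substitute for Bézout coefficients:
  1 = 7 - 2×3
  ... = 592×(13) + 45×(-171)
Scale by 105/1 = 105: (m₀, n₀) = (1365, -17955).
General solution: m = 1365 + 45t, n = -17955 - 592t for integer t.
m ≥ 0: smallest is 1365 mod 45 = 15 (at t = -30), with n = -195.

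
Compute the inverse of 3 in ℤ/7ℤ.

5

gcd(7, 3) = 1.
By Bézout, 3*(-2) + 7*(1) = 1.
So 3*-2 ≡ 1 (mod 7), and -2 mod 7 = 5.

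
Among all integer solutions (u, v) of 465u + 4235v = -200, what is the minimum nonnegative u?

36

gcd(4235, 465) = 5  (4235 = 9·465 + 50, 465 = 9·50 + 15, 50 = 3·15 + 5, 15 = 3·5).
5 divides -200, so solutions exist.
Back-substituting, 465·(-255) + 4235·(28) = 5.
Scale by -200/5 = -40: (u₀, v₀) = (10200, -1120).
General solution: u = 10200 + 847t, v = -1120 - 93t for integer t.
u ≥ 0: smallest is 10200 mod 847 = 36 (at t = -12), with v = -4.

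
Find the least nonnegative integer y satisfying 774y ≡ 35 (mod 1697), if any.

gcd(1697, 774):
  1697 = 2×774 + 149
  774 = 5×149 + 29
  149 = 5×29 + 4
  29 = 7×4 + 1
  4 = 4×1
so gcd(1697, 774) = 1.
1 divides 35, so solutions exist.
Back-substitute for Bézout coefficients:
  1 = 29 - 7×4
  ... = 774×(410) + 1697×(-187)
So 774×(410) ≡ 1 (mod 1697); multiply by 35: y ≡ 14350 (mod 1697).
Smallest nonnegative: y = 14350 mod 1697 = 774.

774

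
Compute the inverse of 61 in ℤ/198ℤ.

13

gcd(198, 61) = 1.
By Bézout, 61·(13) + 198·(-4) = 1.
So 61·13 ≡ 1 (mod 198), and 13 mod 198 = 13.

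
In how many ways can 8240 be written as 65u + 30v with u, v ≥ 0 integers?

gcd(65, 30) = 5.
By Bézout, 65·(1) + 30·(-2) = 5.
One solution: (4, 266).
General: u = 4 + 6t, v = 266 - 13t.
u ≥ 0 ⇒ t ≥ 0; v ≥ 0 ⇒ t ≤ 20. So t ∈ [0, 20]: 21 solutions.

21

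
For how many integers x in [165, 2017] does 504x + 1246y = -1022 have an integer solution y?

21

gcd(1246, 504) = 14.
By Bézout, 504·(-42) + 1246·(17) = 14.
Particular solution: (40, -17).
General solution: x = 40 + 89t, y = -17 - 36t for integer t.
165 ≤ 40 + 89t ≤ 2017 gives t ∈ [2, 22], which is 21 values.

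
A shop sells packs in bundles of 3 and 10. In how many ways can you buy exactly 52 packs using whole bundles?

Need nonnegative integers with 3j + 10k = 52.
gcd(3, 10) = 1, and 3·(-3) + 10·(1) = 1.
So (j₀, k₀) = (-156, 52); general j = -156 + 10t, k = 52 - 3t.
j ≥ 0 ⇒ t ≥ 16; k ≥ 0 ⇒ t ≤ 17. That's 2 values of t.

2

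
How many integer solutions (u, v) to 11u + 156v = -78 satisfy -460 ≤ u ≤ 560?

7

gcd(156, 11) = 1  (156 = 14×11 + 2, 11 = 5×2 + 1, 2 = 2×1).
Back-substituting, 11×(71) + 156×(-5) = 1.
Scale by -78: particular solution (-5538, 390); reduce u mod 156: (78, -6).
General solution: u = 78 + 156t, v = -6 - 11t for integer t.
-460 ≤ 78 + 156t ≤ 560 gives t ∈ [-3, 3], which is 7 values.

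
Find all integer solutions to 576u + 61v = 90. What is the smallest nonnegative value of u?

44

gcd(576, 61):
  576 = 9*61 + 27
  61 = 2*27 + 7
  27 = 3*7 + 6
  7 = 1*6 + 1
  6 = 6*1
so gcd(576, 61) = 1.
1 divides 90, so solutions exist.
Back-substitute for Bézout coefficients:
  1 = 7 - 1*6
  ... = 576*(-9) + 61*(85)
Scale by 90/1 = 90: (u₀, v₀) = (-810, 7650).
General solution: u = -810 + 61t, v = 7650 - 576t for integer t.
u ≥ 0: smallest is -810 mod 61 = 44 (at t = 14), with v = -414.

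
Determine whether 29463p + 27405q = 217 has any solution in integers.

gcd(29463, 27405) = 21.
21 does not divide 217 (remainder 7), so no integer solutions.

no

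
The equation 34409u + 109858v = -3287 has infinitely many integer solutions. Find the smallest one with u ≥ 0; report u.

gcd(109858, 34409):
  109858 = 3×34409 + 6631
  34409 = 5×6631 + 1254
  6631 = 5×1254 + 361
  1254 = 3×361 + 171
  361 = 2×171 + 19
  171 = 9×19
so gcd(109858, 34409) = 19.
19 divides -3287, so solutions exist.
Back-substitute for Bézout coefficients:
  19 = 361 - 2×171
  ... = 34409×(-613) + 109858×(192)
Scale by -3287/19 = -173: (u₀, v₀) = (106049, -33216).
General solution: u = 106049 + 5782t, v = -33216 - 1811t for integer t.
u ≥ 0: smallest is 106049 mod 5782 = 1973 (at t = -18), with v = -618.

1973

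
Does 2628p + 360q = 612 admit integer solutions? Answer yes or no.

yes

gcd(2628, 360):
  2628 = 7*360 + 108
  360 = 3*108 + 36
  108 = 3*36
so gcd(2628, 360) = 36.
36 divides 612, so integer solutions exist.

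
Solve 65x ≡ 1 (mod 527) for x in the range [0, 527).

300

gcd(527, 65):
  527 = 8*65 + 7
  65 = 9*7 + 2
  7 = 3*2 + 1
  2 = 2*1
so gcd(527, 65) = 1.
Back-substitute for Bézout coefficients:
  1 = 7 - 3*2
  ... = 65*(-227) + 527*(28)
So 65*-227 ≡ 1 (mod 527), and -227 mod 527 = 300.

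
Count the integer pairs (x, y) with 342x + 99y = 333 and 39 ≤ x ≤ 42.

0

gcd(342, 99):
  342 = 3*99 + 45
  99 = 2*45 + 9
  45 = 5*9
so gcd(342, 99) = 9.
Back-substitute for Bézout coefficients:
  9 = 99 - 2*45
  ... = 342*(-2) + 99*(7)
Scale by 37: particular solution (-74, 259); reduce x mod 11: (3, -7).
General solution: x = 3 + 11t, y = -7 - 38t for integer t.
39 ≤ 3 + 11t ≤ 42 gives t ∈ [4, 3], which is 0 values.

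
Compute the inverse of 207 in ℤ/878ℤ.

755

gcd(878, 207) = 1.
By Bézout, 207×(-123) + 878×(29) = 1.
So 207×-123 ≡ 1 (mod 878), and -123 mod 878 = 755.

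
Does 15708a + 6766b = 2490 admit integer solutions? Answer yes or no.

no

gcd(15708, 6766) = 34  (15708 = 2×6766 + 2176, 6766 = 3×2176 + 238, 2176 = 9×238 + 34, 238 = 7×34).
34 does not divide 2490 (remainder 8), so no integer solutions.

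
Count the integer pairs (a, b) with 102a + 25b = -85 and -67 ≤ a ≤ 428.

gcd(102, 25) = 1  (102 = 4×25 + 2, 25 = 12×2 + 1, 2 = 2×1).
Back-substituting, 102×(-12) + 25×(49) = 1.
Scale by -85: particular solution (1020, -4165); reduce a mod 25: (20, -85).
General solution: a = 20 + 25t, b = -85 - 102t for integer t.
-67 ≤ 20 + 25t ≤ 428 gives t ∈ [-3, 16], which is 20 values.

20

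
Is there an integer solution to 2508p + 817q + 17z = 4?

gcd(2508, 817) = 19  (2508 = 3*817 + 57, 817 = 14*57 + 19, 57 = 3*19).
gcd(19, 17) = 1.
1 divides 4, so integer solutions exist.

yes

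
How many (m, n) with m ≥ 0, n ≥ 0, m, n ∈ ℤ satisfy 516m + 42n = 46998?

gcd(516, 42) = 6  (516 = 12×42 + 12, 42 = 3×12 + 6, 12 = 2×6).
Back-substituting, 516×(-3) + 42×(37) = 6.
Scale by 7833: one solution is (-23499, 289821). Reduce m mod 7: (0, 1119).
General: m = 0 + 7t, n = 1119 - 86t.
m ≥ 0 ⇒ t ≥ 0; n ≥ 0 ⇒ t ≤ 13. So t ∈ [0, 13]: 14 solutions.

14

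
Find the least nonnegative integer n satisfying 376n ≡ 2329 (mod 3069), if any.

gcd(3069, 376):
  3069 = 8×376 + 61
  376 = 6×61 + 10
  61 = 6×10 + 1
  10 = 10×1
so gcd(3069, 376) = 1.
1 divides 2329, so solutions exist.
Back-substitute for Bézout coefficients:
  1 = 61 - 6×10
  ... = 376×(-302) + 3069×(37)
So 376×(-302) ≡ 1 (mod 3069); multiply by 2329: n ≡ -703358 (mod 3069).
Smallest nonnegative: n = -703358 mod 3069 = 2512.

2512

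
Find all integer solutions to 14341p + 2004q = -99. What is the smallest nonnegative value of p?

1293

gcd(14341, 2004) = 1  (14341 = 7*2004 + 313, 2004 = 6*313 + 126, 313 = 2*126 + 61, 126 = 2*61 + 4, 61 = 15*4 + 1, 4 = 4*1).
1 divides -99, so solutions exist.
Back-substituting, 14341*(493) + 2004*(-3528) = 1.
Scale by -99/1 = -99: (p₀, q₀) = (-48807, 349272).
General solution: p = -48807 + 2004t, q = 349272 - 14341t for integer t.
p ≥ 0: smallest is -48807 mod 2004 = 1293 (at t = 25), with q = -9253.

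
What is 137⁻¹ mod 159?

gcd(159, 137) = 1  (159 = 1·137 + 22, 137 = 6·22 + 5, 22 = 4·5 + 2, 5 = 2·2 + 1, 2 = 2·1).
Back-substituting, 137·(65) + 159·(-56) = 1.
So 137·65 ≡ 1 (mod 159), and 65 mod 159 = 65.

65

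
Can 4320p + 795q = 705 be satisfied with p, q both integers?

gcd(4320, 795):
  4320 = 5×795 + 345
  795 = 2×345 + 105
  345 = 3×105 + 30
  105 = 3×30 + 15
  30 = 2×15
so gcd(4320, 795) = 15.
15 divides 705, so integer solutions exist.

yes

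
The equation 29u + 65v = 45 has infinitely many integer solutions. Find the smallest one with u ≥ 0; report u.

15

gcd(65, 29):
  65 = 2·29 + 7
  29 = 4·7 + 1
  7 = 7·1
so gcd(65, 29) = 1.
1 divides 45, so solutions exist.
Back-substitute for Bézout coefficients:
  1 = 29 - 4·7
  ... = 29·(9) + 65·(-4)
Scale by 45/1 = 45: (u₀, v₀) = (405, -180).
General solution: u = 405 + 65t, v = -180 - 29t for integer t.
u ≥ 0: smallest is 405 mod 65 = 15 (at t = -6), with v = -6.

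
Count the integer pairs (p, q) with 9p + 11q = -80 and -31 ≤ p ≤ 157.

gcd(11, 9):
  11 = 1×9 + 2
  9 = 4×2 + 1
  2 = 2×1
so gcd(11, 9) = 1.
Back-substitute for Bézout coefficients:
  1 = 9 - 4×2
  ... = 9×(5) + 11×(-4)
Scale by -80: particular solution (-400, 320); reduce p mod 11: (7, -13).
General solution: p = 7 + 11t, q = -13 - 9t for integer t.
-31 ≤ 7 + 11t ≤ 157 gives t ∈ [-3, 13], which is 17 values.

17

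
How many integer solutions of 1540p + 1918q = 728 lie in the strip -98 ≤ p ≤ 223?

gcd(1918, 1540) = 14  (1918 = 1·1540 + 378, 1540 = 4·378 + 28, 378 = 13·28 + 14, 28 = 2·14).
Back-substituting, 1540·(-66) + 1918·(53) = 14.
Scale by 52: particular solution (-3432, 2756); reduce p mod 137: (130, -104).
General solution: p = 130 + 137t, q = -104 - 110t for integer t.
-98 ≤ 130 + 137t ≤ 223 gives t ∈ [-1, 0], which is 2 values.

2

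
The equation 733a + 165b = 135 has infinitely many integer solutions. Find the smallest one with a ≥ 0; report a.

gcd(733, 165):
  733 = 4×165 + 73
  165 = 2×73 + 19
  73 = 3×19 + 16
  19 = 1×16 + 3
  16 = 5×3 + 1
  3 = 3×1
so gcd(733, 165) = 1.
1 divides 135, so solutions exist.
Back-substitute for Bézout coefficients:
  1 = 16 - 5×3
  ... = 733×(52) + 165×(-231)
Scale by 135/1 = 135: (a₀, b₀) = (7020, -31185).
General solution: a = 7020 + 165t, b = -31185 - 733t for integer t.
a ≥ 0: smallest is 7020 mod 165 = 90 (at t = -42), with b = -399.

90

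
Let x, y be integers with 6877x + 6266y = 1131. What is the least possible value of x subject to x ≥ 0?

289

gcd(6877, 6266) = 13  (6877 = 1*6266 + 611, 6266 = 10*611 + 156, 611 = 3*156 + 143, 156 = 1*143 + 13, 143 = 11*13).
13 divides 1131, so solutions exist.
Back-substituting, 6877*(-41) + 6266*(45) = 13.
Scale by 1131/13 = 87: (x₀, y₀) = (-3567, 3915).
General solution: x = -3567 + 482t, y = 3915 - 529t for integer t.
x ≥ 0: smallest is -3567 mod 482 = 289 (at t = 8), with y = -317.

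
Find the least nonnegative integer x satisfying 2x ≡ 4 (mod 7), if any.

gcd(7, 2) = 1.
1 divides 4, so solutions exist.
By Bézout, 2*(-3) + 7*(1) = 1.
So 2*(-3) ≡ 1 (mod 7); multiply by 4: x ≡ -12 (mod 7).
Smallest nonnegative: x = -12 mod 7 = 2.

2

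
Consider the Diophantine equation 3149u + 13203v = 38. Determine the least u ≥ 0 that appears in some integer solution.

8809

gcd(13203, 3149) = 1  (13203 = 4*3149 + 607, 3149 = 5*607 + 114, 607 = 5*114 + 37, 114 = 3*37 + 3, 37 = 12*3 + 1, 3 = 3*1).
1 divides 38, so solutions exist.
Back-substituting, 3149*(-4285) + 13203*(1022) = 1.
Scale by 38/1 = 38: (u₀, v₀) = (-162830, 38836).
General solution: u = -162830 + 13203t, v = 38836 - 3149t for integer t.
u ≥ 0: smallest is -162830 mod 13203 = 8809 (at t = 13), with v = -2101.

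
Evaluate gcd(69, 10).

1

gcd(69, 10):
  69 = 6*10 + 9
  10 = 1*9 + 1
  9 = 9*1
so gcd(69, 10) = 1.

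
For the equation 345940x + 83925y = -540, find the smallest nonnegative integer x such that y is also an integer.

gcd(345940, 83925):
  345940 = 4·83925 + 10240
  83925 = 8·10240 + 2005
  10240 = 5·2005 + 215
  2005 = 9·215 + 70
  215 = 3·70 + 5
  70 = 14·5
so gcd(345940, 83925) = 5.
5 divides -540, so solutions exist.
Back-substitute for Bézout coefficients:
  5 = 215 - 3·70
  ... = 345940·(1172) + 83925·(-4831)
Scale by -540/5 = -108: (x₀, y₀) = (-126576, 521748).
General solution: x = -126576 + 16785t, y = 521748 - 69188t for integer t.
x ≥ 0: smallest is -126576 mod 16785 = 7704 (at t = 8), with y = -31756.

7704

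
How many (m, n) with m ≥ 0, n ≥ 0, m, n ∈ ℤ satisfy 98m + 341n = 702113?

gcd(341, 98) = 1.
By Bézout, 98×(87) + 341×(-25) = 1.
One solution: (160, 2013).
General: m = 160 + 341t, n = 2013 - 98t.
m ≥ 0 ⇒ t ≥ 0; n ≥ 0 ⇒ t ≤ 20. So t ∈ [0, 20]: 21 solutions.

21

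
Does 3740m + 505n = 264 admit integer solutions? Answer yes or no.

no

gcd(3740, 505):
  3740 = 7·505 + 205
  505 = 2·205 + 95
  205 = 2·95 + 15
  95 = 6·15 + 5
  15 = 3·5
so gcd(3740, 505) = 5.
5 does not divide 264 (remainder 4), so no integer solutions.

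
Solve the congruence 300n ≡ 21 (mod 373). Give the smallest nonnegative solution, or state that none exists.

153

gcd(373, 300):
  373 = 1*300 + 73
  300 = 4*73 + 8
  73 = 9*8 + 1
  8 = 8*1
so gcd(373, 300) = 1.
1 divides 21, so solutions exist.
Back-substitute for Bézout coefficients:
  1 = 73 - 9*8
  ... = 300*(-46) + 373*(37)
So 300*(-46) ≡ 1 (mod 373); multiply by 21: n ≡ -966 (mod 373).
Smallest nonnegative: n = -966 mod 373 = 153.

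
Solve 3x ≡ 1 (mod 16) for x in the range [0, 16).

gcd(16, 3):
  16 = 5×3 + 1
  3 = 3×1
so gcd(16, 3) = 1.
Back-substitute for Bézout coefficients:
  1 = 16 - 5×3
  ... = 3×(-5) + 16×(1)
So 3×-5 ≡ 1 (mod 16), and -5 mod 16 = 11.

11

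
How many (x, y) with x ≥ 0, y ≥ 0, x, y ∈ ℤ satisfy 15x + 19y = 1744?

gcd(19, 15) = 1.
By Bézout, 15×(-5) + 19×(4) = 1.
One solution: (1, 91).
General: x = 1 + 19t, y = 91 - 15t.
x ≥ 0 ⇒ t ≥ 0; y ≥ 0 ⇒ t ≤ 6. So t ∈ [0, 6]: 7 solutions.

7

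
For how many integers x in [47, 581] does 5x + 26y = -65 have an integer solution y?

20

gcd(26, 5) = 1.
By Bézout, 5·(-5) + 26·(1) = 1.
Particular solution: (13, -5).
General solution: x = 13 + 26t, y = -5 - 5t for integer t.
47 ≤ 13 + 26t ≤ 581 gives t ∈ [2, 21], which is 20 values.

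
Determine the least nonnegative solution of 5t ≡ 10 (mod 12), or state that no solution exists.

2

gcd(12, 5) = 1.
1 divides 10, so solutions exist.
By Bézout, 5×(5) + 12×(-2) = 1.
So 5×(5) ≡ 1 (mod 12); multiply by 10: t ≡ 50 (mod 12).
Smallest nonnegative: t = 50 mod 12 = 2.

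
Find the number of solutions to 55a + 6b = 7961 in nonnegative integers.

24

gcd(55, 6):
  55 = 9×6 + 1
  6 = 6×1
so gcd(55, 6) = 1.
Back-substitute for Bézout coefficients:
  1 = 55 - 9×6
  ... = 55×(1) + 6×(-9)
Scale by 7961: one solution is (7961, -71649). Reduce a mod 6: (5, 1281).
General: a = 5 + 6t, b = 1281 - 55t.
a ≥ 0 ⇒ t ≥ 0; b ≥ 0 ⇒ t ≤ 23. So t ∈ [0, 23]: 24 solutions.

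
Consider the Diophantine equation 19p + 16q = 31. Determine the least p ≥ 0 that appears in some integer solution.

5

gcd(19, 16) = 1  (19 = 1*16 + 3, 16 = 5*3 + 1, 3 = 3*1).
1 divides 31, so solutions exist.
Back-substituting, 19*(-5) + 16*(6) = 1.
Scale by 31/1 = 31: (p₀, q₀) = (-155, 186).
General solution: p = -155 + 16t, q = 186 - 19t for integer t.
p ≥ 0: smallest is -155 mod 16 = 5 (at t = 10), with q = -4.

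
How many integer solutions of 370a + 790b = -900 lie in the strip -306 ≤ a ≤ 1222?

20

gcd(790, 370) = 10  (790 = 2*370 + 50, 370 = 7*50 + 20, 50 = 2*20 + 10, 20 = 2*10).
Back-substituting, 370*(-32) + 790*(15) = 10.
Scale by -90: particular solution (2880, -1350); reduce a mod 79: (36, -18).
General solution: a = 36 + 79t, b = -18 - 37t for integer t.
-306 ≤ 36 + 79t ≤ 1222 gives t ∈ [-4, 15], which is 20 values.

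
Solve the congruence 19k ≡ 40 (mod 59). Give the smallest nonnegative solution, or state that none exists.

58

gcd(59, 19) = 1.
1 divides 40, so solutions exist.
By Bézout, 19×(28) + 59×(-9) = 1.
So 19×(28) ≡ 1 (mod 59); multiply by 40: k ≡ 1120 (mod 59).
Smallest nonnegative: k = 1120 mod 59 = 58.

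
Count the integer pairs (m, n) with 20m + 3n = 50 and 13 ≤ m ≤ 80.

gcd(20, 3):
  20 = 6·3 + 2
  3 = 1·2 + 1
  2 = 2·1
so gcd(20, 3) = 1.
Back-substitute for Bézout coefficients:
  1 = 3 - 1·2
  ... = 20·(-1) + 3·(7)
Scale by 50: particular solution (-50, 350); reduce m mod 3: (1, 10).
General solution: m = 1 + 3t, n = 10 - 20t for integer t.
13 ≤ 1 + 3t ≤ 80 gives t ∈ [4, 26], which is 23 values.

23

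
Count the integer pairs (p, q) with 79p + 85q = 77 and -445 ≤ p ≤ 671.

gcd(85, 79) = 1.
By Bézout, 79*(14) + 85*(-13) = 1.
Particular solution: (58, -53).
General solution: p = 58 + 85t, q = -53 - 79t for integer t.
-445 ≤ 58 + 85t ≤ 671 gives t ∈ [-5, 7], which is 13 values.

13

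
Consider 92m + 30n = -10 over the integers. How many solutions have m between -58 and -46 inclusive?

1

gcd(92, 30) = 2  (92 = 3*30 + 2, 30 = 15*2).
Back-substituting, 92*(1) + 30*(-3) = 2.
Scale by -5: particular solution (-5, 15); reduce m mod 15: (10, -31).
General solution: m = 10 + 15t, n = -31 - 46t for integer t.
-58 ≤ 10 + 15t ≤ -46 gives t ∈ [-4, -4], which is 1 value.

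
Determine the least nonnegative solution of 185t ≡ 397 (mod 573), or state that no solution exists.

gcd(573, 185) = 1  (573 = 3*185 + 18, 185 = 10*18 + 5, 18 = 3*5 + 3, 5 = 1*3 + 2, 3 = 1*2 + 1, 2 = 2*1).
1 divides 397, so solutions exist.
Back-substituting, 185*(-223) + 573*(72) = 1.
So 185*(-223) ≡ 1 (mod 573); multiply by 397: t ≡ -88531 (mod 573).
Smallest nonnegative: t = -88531 mod 573 = 284.

284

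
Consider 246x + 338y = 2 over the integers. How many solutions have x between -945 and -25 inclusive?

5

gcd(338, 246) = 2.
By Bézout, 246×(11) + 338×(-8) = 2.
Particular solution: (11, -8).
General solution: x = 11 + 169t, y = -8 - 123t for integer t.
-945 ≤ 11 + 169t ≤ -25 gives t ∈ [-5, -1], which is 5 values.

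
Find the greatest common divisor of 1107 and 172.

gcd(1107, 172):
  1107 = 6×172 + 75
  172 = 2×75 + 22
  75 = 3×22 + 9
  22 = 2×9 + 4
  9 = 2×4 + 1
  4 = 4×1
so gcd(1107, 172) = 1.

1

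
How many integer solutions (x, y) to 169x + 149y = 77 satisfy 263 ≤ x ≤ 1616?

9

gcd(169, 149) = 1  (169 = 1·149 + 20, 149 = 7·20 + 9, 20 = 2·9 + 2, 9 = 4·2 + 1, 2 = 2·1).
Back-substituting, 169·(-67) + 149·(76) = 1.
Scale by 77: particular solution (-5159, 5852); reduce x mod 149: (56, -63).
General solution: x = 56 + 149t, y = -63 - 169t for integer t.
263 ≤ 56 + 149t ≤ 1616 gives t ∈ [2, 10], which is 9 values.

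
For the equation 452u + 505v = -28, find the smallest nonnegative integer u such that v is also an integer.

gcd(505, 452) = 1.
1 divides -28, so solutions exist.
By Bézout, 452·(-162) + 505·(145) = 1.
Scale by -28/1 = -28: (u₀, v₀) = (4536, -4060).
General solution: u = 4536 + 505t, v = -4060 - 452t for integer t.
u ≥ 0: smallest is 4536 mod 505 = 496 (at t = -8), with v = -444.

496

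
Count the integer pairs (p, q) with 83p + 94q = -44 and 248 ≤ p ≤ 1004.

8

gcd(94, 83):
  94 = 1·83 + 11
  83 = 7·11 + 6
  11 = 1·6 + 5
  6 = 1·5 + 1
  5 = 5·1
so gcd(94, 83) = 1.
Back-substitute for Bézout coefficients:
  1 = 6 - 1·5
  ... = 83·(17) + 94·(-15)
Scale by -44: particular solution (-748, 660); reduce p mod 94: (4, -4).
General solution: p = 4 + 94t, q = -4 - 83t for integer t.
248 ≤ 4 + 94t ≤ 1004 gives t ∈ [3, 10], which is 8 values.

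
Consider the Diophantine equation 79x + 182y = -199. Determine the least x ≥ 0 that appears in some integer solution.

9

gcd(182, 79) = 1  (182 = 2×79 + 24, 79 = 3×24 + 7, 24 = 3×7 + 3, 7 = 2×3 + 1, 3 = 3×1).
1 divides -199, so solutions exist.
Back-substituting, 79×(53) + 182×(-23) = 1.
Scale by -199/1 = -199: (x₀, y₀) = (-10547, 4577).
General solution: x = -10547 + 182t, y = 4577 - 79t for integer t.
x ≥ 0: smallest is -10547 mod 182 = 9 (at t = 58), with y = -5.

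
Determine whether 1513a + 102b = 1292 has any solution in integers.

yes

gcd(1513, 102):
  1513 = 14*102 + 85
  102 = 1*85 + 17
  85 = 5*17
so gcd(1513, 102) = 17.
17 divides 1292, so integer solutions exist.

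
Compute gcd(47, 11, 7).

gcd(47, 11) = 1.
gcd(1, 7) = 1.

1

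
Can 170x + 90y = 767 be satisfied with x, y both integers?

gcd(170, 90):
  170 = 1·90 + 80
  90 = 1·80 + 10
  80 = 8·10
so gcd(170, 90) = 10.
10 does not divide 767 (remainder 7), so no integer solutions.

no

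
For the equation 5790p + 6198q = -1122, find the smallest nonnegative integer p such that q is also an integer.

gcd(6198, 5790):
  6198 = 1*5790 + 408
  5790 = 14*408 + 78
  408 = 5*78 + 18
  78 = 4*18 + 6
  18 = 3*6
so gcd(6198, 5790) = 6.
6 divides -1122, so solutions exist.
Back-substitute for Bézout coefficients:
  6 = 78 - 4*18
  ... = 5790*(319) + 6198*(-298)
Scale by -1122/6 = -187: (p₀, q₀) = (-59653, 55726).
General solution: p = -59653 + 1033t, q = 55726 - 965t for integer t.
p ≥ 0: smallest is -59653 mod 1033 = 261 (at t = 58), with q = -244.

261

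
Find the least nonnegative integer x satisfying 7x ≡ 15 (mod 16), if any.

gcd(16, 7) = 1  (16 = 2×7 + 2, 7 = 3×2 + 1, 2 = 2×1).
1 divides 15, so solutions exist.
Back-substituting, 7×(7) + 16×(-3) = 1.
So 7×(7) ≡ 1 (mod 16); multiply by 15: x ≡ 105 (mod 16).
Smallest nonnegative: x = 105 mod 16 = 9.

9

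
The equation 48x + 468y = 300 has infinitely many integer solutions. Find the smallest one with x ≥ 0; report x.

gcd(468, 48) = 12  (468 = 9·48 + 36, 48 = 1·36 + 12, 36 = 3·12).
12 divides 300, so solutions exist.
Back-substituting, 48·(10) + 468·(-1) = 12.
Scale by 300/12 = 25: (x₀, y₀) = (250, -25).
General solution: x = 250 + 39t, y = -25 - 4t for integer t.
x ≥ 0: smallest is 250 mod 39 = 16 (at t = -6), with y = -1.

16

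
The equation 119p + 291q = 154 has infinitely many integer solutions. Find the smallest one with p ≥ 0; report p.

gcd(291, 119):
  291 = 2×119 + 53
  119 = 2×53 + 13
  53 = 4×13 + 1
  13 = 13×1
so gcd(291, 119) = 1.
1 divides 154, so solutions exist.
Back-substitute for Bézout coefficients:
  1 = 53 - 4×13
  ... = 119×(-22) + 291×(9)
Scale by 154/1 = 154: (p₀, q₀) = (-3388, 1386).
General solution: p = -3388 + 291t, q = 1386 - 119t for integer t.
p ≥ 0: smallest is -3388 mod 291 = 104 (at t = 12), with q = -42.

104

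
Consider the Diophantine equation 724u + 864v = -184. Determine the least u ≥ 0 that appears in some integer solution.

gcd(864, 724) = 4.
4 divides -184, so solutions exist.
By Bézout, 724·(37) + 864·(-31) = 4.
Scale by -184/4 = -46: (u₀, v₀) = (-1702, 1426).
General solution: u = -1702 + 216t, v = 1426 - 181t for integer t.
u ≥ 0: smallest is -1702 mod 216 = 26 (at t = 8), with v = -22.

26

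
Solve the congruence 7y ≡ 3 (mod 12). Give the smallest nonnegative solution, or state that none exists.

gcd(12, 7) = 1  (12 = 1·7 + 5, 7 = 1·5 + 2, 5 = 2·2 + 1, 2 = 2·1).
1 divides 3, so solutions exist.
Back-substituting, 7·(-5) + 12·(3) = 1.
So 7·(-5) ≡ 1 (mod 12); multiply by 3: y ≡ -15 (mod 12).
Smallest nonnegative: y = -15 mod 12 = 9.

9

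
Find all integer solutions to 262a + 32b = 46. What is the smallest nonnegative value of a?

gcd(262, 32) = 2  (262 = 8*32 + 6, 32 = 5*6 + 2, 6 = 3*2).
2 divides 46, so solutions exist.
Back-substituting, 262*(-5) + 32*(41) = 2.
Scale by 46/2 = 23: (a₀, b₀) = (-115, 943).
General solution: a = -115 + 16t, b = 943 - 131t for integer t.
a ≥ 0: smallest is -115 mod 16 = 13 (at t = 8), with b = -105.

13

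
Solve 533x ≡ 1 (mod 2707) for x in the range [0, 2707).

gcd(2707, 533) = 1  (2707 = 5·533 + 42, 533 = 12·42 + 29, 42 = 1·29 + 13, 29 = 2·13 + 3, 13 = 4·3 + 1, 3 = 3·1).
Back-substituting, 533·(-838) + 2707·(165) = 1.
So 533·-838 ≡ 1 (mod 2707), and -838 mod 2707 = 1869.

1869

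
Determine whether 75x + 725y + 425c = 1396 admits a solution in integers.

no

gcd(725, 75) = 25  (725 = 9×75 + 50, 75 = 1×50 + 25, 50 = 2×25).
gcd(25, 425) = 25.
25 does not divide 1396 (remainder 21), so no integer solutions.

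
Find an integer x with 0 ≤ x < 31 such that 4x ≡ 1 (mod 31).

gcd(31, 4) = 1  (31 = 7·4 + 3, 4 = 1·3 + 1, 3 = 3·1).
Back-substituting, 4·(8) + 31·(-1) = 1.
So 4·8 ≡ 1 (mod 31), and 8 mod 31 = 8.

8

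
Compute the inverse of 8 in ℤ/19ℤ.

12

gcd(19, 8) = 1  (19 = 2·8 + 3, 8 = 2·3 + 2, 3 = 1·2 + 1, 2 = 2·1).
Back-substituting, 8·(-7) + 19·(3) = 1.
So 8·-7 ≡ 1 (mod 19), and -7 mod 19 = 12.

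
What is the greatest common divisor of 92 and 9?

1

gcd(92, 9):
  92 = 10×9 + 2
  9 = 4×2 + 1
  2 = 2×1
so gcd(92, 9) = 1.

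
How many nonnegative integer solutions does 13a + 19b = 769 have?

gcd(19, 13):
  19 = 1*13 + 6
  13 = 2*6 + 1
  6 = 6*1
so gcd(19, 13) = 1.
Back-substitute for Bézout coefficients:
  1 = 13 - 2*6
  ... = 13*(3) + 19*(-2)
Scale by 769: one solution is (2307, -1538). Reduce a mod 19: (8, 35).
General: a = 8 + 19t, b = 35 - 13t.
a ≥ 0 ⇒ t ≥ 0; b ≥ 0 ⇒ t ≤ 2. So t ∈ [0, 2]: 3 solutions.

3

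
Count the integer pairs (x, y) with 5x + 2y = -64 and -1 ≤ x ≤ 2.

2

gcd(5, 2):
  5 = 2*2 + 1
  2 = 2*1
so gcd(5, 2) = 1.
Back-substitute for Bézout coefficients:
  1 = 5 - 2*2
  ... = 5*(1) + 2*(-2)
Scale by -64: particular solution (-64, 128); reduce x mod 2: (0, -32).
General solution: x = 0 + 2t, y = -32 - 5t for integer t.
-1 ≤ 0 + 2t ≤ 2 gives t ∈ [0, 1], which is 2 values.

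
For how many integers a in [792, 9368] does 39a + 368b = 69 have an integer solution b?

gcd(368, 39):
  368 = 9*39 + 17
  39 = 2*17 + 5
  17 = 3*5 + 2
  5 = 2*2 + 1
  2 = 2*1
so gcd(368, 39) = 1.
Back-substitute for Bézout coefficients:
  1 = 5 - 2*2
  ... = 39*(151) + 368*(-16)
Scale by 69: particular solution (10419, -1104); reduce a mod 368: (115, -12).
General solution: a = 115 + 368t, b = -12 - 39t for integer t.
792 ≤ 115 + 368t ≤ 9368 gives t ∈ [2, 25], which is 24 values.

24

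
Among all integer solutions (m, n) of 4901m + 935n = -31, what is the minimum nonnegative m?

4

gcd(4901, 935):
  4901 = 5*935 + 226
  935 = 4*226 + 31
  226 = 7*31 + 9
  31 = 3*9 + 4
  9 = 2*4 + 1
  4 = 4*1
so gcd(4901, 935) = 1.
1 divides -31, so solutions exist.
Back-substitute for Bézout coefficients:
  1 = 9 - 2*4
  ... = 4901*(211) + 935*(-1106)
Scale by -31/1 = -31: (m₀, n₀) = (-6541, 34286).
General solution: m = -6541 + 935t, n = 34286 - 4901t for integer t.
m ≥ 0: smallest is -6541 mod 935 = 4 (at t = 7), with n = -21.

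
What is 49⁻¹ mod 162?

43

gcd(162, 49) = 1.
By Bézout, 49·(43) + 162·(-13) = 1.
So 49·43 ≡ 1 (mod 162), and 43 mod 162 = 43.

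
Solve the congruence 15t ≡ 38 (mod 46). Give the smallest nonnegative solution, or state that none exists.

gcd(46, 15) = 1.
1 divides 38, so solutions exist.
By Bézout, 15×(-3) + 46×(1) = 1.
So 15×(-3) ≡ 1 (mod 46); multiply by 38: t ≡ -114 (mod 46).
Smallest nonnegative: t = -114 mod 46 = 24.

24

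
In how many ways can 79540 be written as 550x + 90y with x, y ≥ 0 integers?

gcd(550, 90) = 10  (550 = 6×90 + 10, 90 = 9×10).
Back-substituting, 550×(1) + 90×(-6) = 10.
Scale by 7954: one solution is (7954, -47724). Reduce x mod 9: (7, 841).
General: x = 7 + 9t, y = 841 - 55t.
x ≥ 0 ⇒ t ≥ 0; y ≥ 0 ⇒ t ≤ 15. So t ∈ [0, 15]: 16 solutions.

16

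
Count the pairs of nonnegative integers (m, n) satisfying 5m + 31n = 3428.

22

gcd(31, 5) = 1  (31 = 6·5 + 1, 5 = 5·1).
Back-substituting, 5·(-6) + 31·(1) = 1.
Scale by 3428: one solution is (-20568, 3428). Reduce m mod 31: (16, 108).
General: m = 16 + 31t, n = 108 - 5t.
m ≥ 0 ⇒ t ≥ 0; n ≥ 0 ⇒ t ≤ 21. So t ∈ [0, 21]: 22 solutions.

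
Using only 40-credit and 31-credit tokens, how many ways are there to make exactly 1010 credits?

Need nonnegative integers with 40j + 31k = 1010.
gcd(40, 31) = 1, and 40·(7) + 31·(-9) = 1.
So (j₀, k₀) = (7070, -9090); general j = 7070 + 31t, k = -9090 - 40t.
j ≥ 0 ⇒ t ≥ -228; k ≥ 0 ⇒ t ≤ -228. That's 1 value of t.

1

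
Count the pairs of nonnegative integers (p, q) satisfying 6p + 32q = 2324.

gcd(32, 6) = 2.
By Bézout, 6·(-5) + 32·(1) = 2.
One solution: (14, 70).
General: p = 14 + 16t, q = 70 - 3t.
p ≥ 0 ⇒ t ≥ 0; q ≥ 0 ⇒ t ≤ 23. So t ∈ [0, 23]: 24 solutions.

24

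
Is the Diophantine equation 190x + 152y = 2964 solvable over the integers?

yes

gcd(190, 152) = 38.
38 divides 2964, so integer solutions exist.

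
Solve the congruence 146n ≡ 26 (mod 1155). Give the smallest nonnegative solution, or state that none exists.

gcd(1155, 146):
  1155 = 7*146 + 133
  146 = 1*133 + 13
  133 = 10*13 + 3
  13 = 4*3 + 1
  3 = 3*1
so gcd(1155, 146) = 1.
1 divides 26, so solutions exist.
Back-substitute for Bézout coefficients:
  1 = 13 - 4*3
  ... = 146*(356) + 1155*(-45)
So 146*(356) ≡ 1 (mod 1155); multiply by 26: n ≡ 9256 (mod 1155).
Smallest nonnegative: n = 9256 mod 1155 = 16.

16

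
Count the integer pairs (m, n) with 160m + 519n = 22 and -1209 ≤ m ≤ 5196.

gcd(519, 160):
  519 = 3×160 + 39
  160 = 4×39 + 4
  39 = 9×4 + 3
  4 = 1×3 + 1
  3 = 3×1
so gcd(519, 160) = 1.
Back-substitute for Bézout coefficients:
  1 = 4 - 1×3
  ... = 160×(133) + 519×(-41)
Scale by 22: particular solution (2926, -902); reduce m mod 519: (331, -102).
General solution: m = 331 + 519t, n = -102 - 160t for integer t.
-1209 ≤ 331 + 519t ≤ 5196 gives t ∈ [-2, 9], which is 12 values.

12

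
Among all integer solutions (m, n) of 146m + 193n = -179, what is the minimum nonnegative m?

gcd(193, 146) = 1.
1 divides -179, so solutions exist.
By Bézout, 146·(78) + 193·(-59) = 1.
Scale by -179/1 = -179: (m₀, n₀) = (-13962, 10561).
General solution: m = -13962 + 193t, n = 10561 - 146t for integer t.
m ≥ 0: smallest is -13962 mod 193 = 127 (at t = 73), with n = -97.

127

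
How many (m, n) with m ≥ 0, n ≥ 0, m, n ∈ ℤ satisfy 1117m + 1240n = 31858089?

gcd(1240, 1117) = 1  (1240 = 1*1117 + 123, 1117 = 9*123 + 10, 123 = 12*10 + 3, 10 = 3*3 + 1, 3 = 3*1).
Back-substituting, 1117*(373) + 1240*(-336) = 1.
Scale by 31858089: one solution is (11883067197, -10704317904). Reduce m mod 1240: (877, 24902).
General: m = 877 + 1240t, n = 24902 - 1117t.
m ≥ 0 ⇒ t ≥ 0; n ≥ 0 ⇒ t ≤ 22. So t ∈ [0, 22]: 23 solutions.

23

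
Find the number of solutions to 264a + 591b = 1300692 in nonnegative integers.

gcd(591, 264) = 3  (591 = 2×264 + 63, 264 = 4×63 + 12, 63 = 5×12 + 3, 12 = 4×3).
Back-substituting, 264×(-47) + 591×(21) = 3.
Scale by 433564: one solution is (-20377508, 9104844). Reduce a mod 197: (172, 2124).
General: a = 172 + 197t, b = 2124 - 88t.
a ≥ 0 ⇒ t ≥ 0; b ≥ 0 ⇒ t ≤ 24. So t ∈ [0, 24]: 25 solutions.

25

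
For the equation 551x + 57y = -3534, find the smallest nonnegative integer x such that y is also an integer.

gcd(551, 57):
  551 = 9·57 + 38
  57 = 1·38 + 19
  38 = 2·19
so gcd(551, 57) = 19.
19 divides -3534, so solutions exist.
Back-substitute for Bézout coefficients:
  19 = 57 - 1·38
  ... = 551·(-1) + 57·(10)
Scale by -3534/19 = -186: (x₀, y₀) = (186, -1860).
General solution: x = 186 + 3t, y = -1860 - 29t for integer t.
x ≥ 0: smallest is 186 mod 3 = 0 (at t = -62), with y = -62.

0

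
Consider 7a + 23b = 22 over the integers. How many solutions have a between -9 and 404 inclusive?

gcd(23, 7) = 1.
By Bézout, 7·(10) + 23·(-3) = 1.
Particular solution: (13, -3).
General solution: a = 13 + 23t, b = -3 - 7t for integer t.
-9 ≤ 13 + 23t ≤ 404 gives t ∈ [0, 17], which is 18 values.

18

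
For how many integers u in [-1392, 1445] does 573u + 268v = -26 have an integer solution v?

gcd(573, 268):
  573 = 2×268 + 37
  268 = 7×37 + 9
  37 = 4×9 + 1
  9 = 9×1
so gcd(573, 268) = 1.
Back-substitute for Bézout coefficients:
  1 = 37 - 4×9
  ... = 573×(29) + 268×(-62)
Scale by -26: particular solution (-754, 1612); reduce u mod 268: (50, -107).
General solution: u = 50 + 268t, v = -107 - 573t for integer t.
-1392 ≤ 50 + 268t ≤ 1445 gives t ∈ [-5, 5], which is 11 values.

11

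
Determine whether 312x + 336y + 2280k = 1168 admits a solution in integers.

no

gcd(336, 312) = 24.
gcd(24, 2280) = 24.
24 does not divide 1168 (remainder 16), so no integer solutions.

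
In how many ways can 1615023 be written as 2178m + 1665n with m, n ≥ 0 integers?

4

gcd(2178, 1665) = 9  (2178 = 1×1665 + 513, 1665 = 3×513 + 126, 513 = 4×126 + 9, 126 = 14×9).
Back-substituting, 2178×(13) + 1665×(-17) = 9.
Scale by 179447: one solution is (2332811, -3050599). Reduce m mod 185: (146, 779).
General: m = 146 + 185t, n = 779 - 242t.
m ≥ 0 ⇒ t ≥ 0; n ≥ 0 ⇒ t ≤ 3. So t ∈ [0, 3]: 4 solutions.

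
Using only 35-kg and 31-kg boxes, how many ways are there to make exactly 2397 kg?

2

Need nonnegative integers with 35j + 31k = 2397.
gcd(35, 31) = 1, and 35·(8) + 31·(-9) = 1.
So (j₀, k₀) = (19176, -21573); general j = 19176 + 31t, k = -21573 - 35t.
j ≥ 0 ⇒ t ≥ -618; k ≥ 0 ⇒ t ≤ -617. That's 2 values of t.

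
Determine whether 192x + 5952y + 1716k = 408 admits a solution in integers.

yes

gcd(5952, 192) = 192  (5952 = 31×192).
gcd(192, 1716) = 12.
12 divides 408, so integer solutions exist.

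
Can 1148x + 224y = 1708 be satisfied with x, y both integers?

gcd(1148, 224) = 28.
28 divides 1708, so integer solutions exist.

yes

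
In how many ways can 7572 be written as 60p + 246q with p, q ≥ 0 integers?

gcd(246, 60) = 6  (246 = 4·60 + 6, 60 = 10·6).
Back-substituting, 60·(-4) + 246·(1) = 6.
Scale by 1262: one solution is (-5048, 1262). Reduce p mod 41: (36, 22).
General: p = 36 + 41t, q = 22 - 10t.
p ≥ 0 ⇒ t ≥ 0; q ≥ 0 ⇒ t ≤ 2. So t ∈ [0, 2]: 3 solutions.

3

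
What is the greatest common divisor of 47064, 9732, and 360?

gcd(47064, 9732) = 12  (47064 = 4·9732 + 8136, 9732 = 1·8136 + 1596, 8136 = 5·1596 + 156, 1596 = 10·156 + 36, 156 = 4·36 + 12, 36 = 3·12).
gcd(12, 360) = 12.

12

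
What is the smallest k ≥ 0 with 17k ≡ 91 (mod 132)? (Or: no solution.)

gcd(132, 17):
  132 = 7*17 + 13
  17 = 1*13 + 4
  13 = 3*4 + 1
  4 = 4*1
so gcd(132, 17) = 1.
1 divides 91, so solutions exist.
Back-substitute for Bézout coefficients:
  1 = 13 - 3*4
  ... = 17*(-31) + 132*(4)
So 17*(-31) ≡ 1 (mod 132); multiply by 91: k ≡ -2821 (mod 132).
Smallest nonnegative: k = -2821 mod 132 = 83.

83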